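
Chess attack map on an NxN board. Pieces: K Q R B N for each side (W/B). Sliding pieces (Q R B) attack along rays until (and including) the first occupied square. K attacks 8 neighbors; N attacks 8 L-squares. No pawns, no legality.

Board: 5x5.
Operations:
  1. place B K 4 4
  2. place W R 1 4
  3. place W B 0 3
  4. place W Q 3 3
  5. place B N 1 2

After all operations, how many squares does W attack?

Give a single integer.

Op 1: place BK@(4,4)
Op 2: place WR@(1,4)
Op 3: place WB@(0,3)
Op 4: place WQ@(3,3)
Op 5: place BN@(1,2)
Per-piece attacks for W:
  WB@(0,3): attacks (1,4) (1,2) [ray(1,1) blocked at (1,4); ray(1,-1) blocked at (1,2)]
  WR@(1,4): attacks (1,3) (1,2) (2,4) (3,4) (4,4) (0,4) [ray(0,-1) blocked at (1,2); ray(1,0) blocked at (4,4)]
  WQ@(3,3): attacks (3,4) (3,2) (3,1) (3,0) (4,3) (2,3) (1,3) (0,3) (4,4) (4,2) (2,4) (2,2) (1,1) (0,0) [ray(-1,0) blocked at (0,3); ray(1,1) blocked at (4,4)]
Union (17 distinct): (0,0) (0,3) (0,4) (1,1) (1,2) (1,3) (1,4) (2,2) (2,3) (2,4) (3,0) (3,1) (3,2) (3,4) (4,2) (4,3) (4,4)

Answer: 17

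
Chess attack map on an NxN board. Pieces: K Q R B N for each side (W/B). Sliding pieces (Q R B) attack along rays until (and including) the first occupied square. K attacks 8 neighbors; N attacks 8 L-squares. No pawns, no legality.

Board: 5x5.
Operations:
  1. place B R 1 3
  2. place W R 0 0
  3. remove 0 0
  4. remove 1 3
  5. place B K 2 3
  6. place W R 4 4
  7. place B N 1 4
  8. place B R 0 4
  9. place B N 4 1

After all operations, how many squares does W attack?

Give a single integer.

Answer: 6

Derivation:
Op 1: place BR@(1,3)
Op 2: place WR@(0,0)
Op 3: remove (0,0)
Op 4: remove (1,3)
Op 5: place BK@(2,3)
Op 6: place WR@(4,4)
Op 7: place BN@(1,4)
Op 8: place BR@(0,4)
Op 9: place BN@(4,1)
Per-piece attacks for W:
  WR@(4,4): attacks (4,3) (4,2) (4,1) (3,4) (2,4) (1,4) [ray(0,-1) blocked at (4,1); ray(-1,0) blocked at (1,4)]
Union (6 distinct): (1,4) (2,4) (3,4) (4,1) (4,2) (4,3)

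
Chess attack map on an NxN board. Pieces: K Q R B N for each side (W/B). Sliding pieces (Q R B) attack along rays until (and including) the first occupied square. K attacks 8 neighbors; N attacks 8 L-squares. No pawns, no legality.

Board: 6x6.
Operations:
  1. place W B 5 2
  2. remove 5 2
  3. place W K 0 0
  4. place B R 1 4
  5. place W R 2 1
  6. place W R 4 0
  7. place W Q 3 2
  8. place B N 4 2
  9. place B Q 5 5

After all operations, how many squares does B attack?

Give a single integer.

Answer: 24

Derivation:
Op 1: place WB@(5,2)
Op 2: remove (5,2)
Op 3: place WK@(0,0)
Op 4: place BR@(1,4)
Op 5: place WR@(2,1)
Op 6: place WR@(4,0)
Op 7: place WQ@(3,2)
Op 8: place BN@(4,2)
Op 9: place BQ@(5,5)
Per-piece attacks for B:
  BR@(1,4): attacks (1,5) (1,3) (1,2) (1,1) (1,0) (2,4) (3,4) (4,4) (5,4) (0,4)
  BN@(4,2): attacks (5,4) (3,4) (2,3) (5,0) (3,0) (2,1)
  BQ@(5,5): attacks (5,4) (5,3) (5,2) (5,1) (5,0) (4,5) (3,5) (2,5) (1,5) (0,5) (4,4) (3,3) (2,2) (1,1) (0,0) [ray(-1,-1) blocked at (0,0)]
Union (24 distinct): (0,0) (0,4) (0,5) (1,0) (1,1) (1,2) (1,3) (1,5) (2,1) (2,2) (2,3) (2,4) (2,5) (3,0) (3,3) (3,4) (3,5) (4,4) (4,5) (5,0) (5,1) (5,2) (5,3) (5,4)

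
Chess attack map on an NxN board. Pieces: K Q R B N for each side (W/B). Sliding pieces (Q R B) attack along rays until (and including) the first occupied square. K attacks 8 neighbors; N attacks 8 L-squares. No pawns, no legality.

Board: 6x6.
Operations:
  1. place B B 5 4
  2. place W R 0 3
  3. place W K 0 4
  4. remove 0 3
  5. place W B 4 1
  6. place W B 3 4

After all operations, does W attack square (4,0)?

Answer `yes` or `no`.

Answer: no

Derivation:
Op 1: place BB@(5,4)
Op 2: place WR@(0,3)
Op 3: place WK@(0,4)
Op 4: remove (0,3)
Op 5: place WB@(4,1)
Op 6: place WB@(3,4)
Per-piece attacks for W:
  WK@(0,4): attacks (0,5) (0,3) (1,4) (1,5) (1,3)
  WB@(3,4): attacks (4,5) (4,3) (5,2) (2,5) (2,3) (1,2) (0,1)
  WB@(4,1): attacks (5,2) (5,0) (3,2) (2,3) (1,4) (0,5) (3,0)
W attacks (4,0): no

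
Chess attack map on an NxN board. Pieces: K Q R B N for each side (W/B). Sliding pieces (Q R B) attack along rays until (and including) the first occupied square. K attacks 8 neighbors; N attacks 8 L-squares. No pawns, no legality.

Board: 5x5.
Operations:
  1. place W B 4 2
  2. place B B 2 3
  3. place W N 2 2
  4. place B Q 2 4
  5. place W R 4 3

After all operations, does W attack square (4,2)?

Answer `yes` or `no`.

Op 1: place WB@(4,2)
Op 2: place BB@(2,3)
Op 3: place WN@(2,2)
Op 4: place BQ@(2,4)
Op 5: place WR@(4,3)
Per-piece attacks for W:
  WN@(2,2): attacks (3,4) (4,3) (1,4) (0,3) (3,0) (4,1) (1,0) (0,1)
  WB@(4,2): attacks (3,3) (2,4) (3,1) (2,0) [ray(-1,1) blocked at (2,4)]
  WR@(4,3): attacks (4,4) (4,2) (3,3) (2,3) [ray(0,-1) blocked at (4,2); ray(-1,0) blocked at (2,3)]
W attacks (4,2): yes

Answer: yes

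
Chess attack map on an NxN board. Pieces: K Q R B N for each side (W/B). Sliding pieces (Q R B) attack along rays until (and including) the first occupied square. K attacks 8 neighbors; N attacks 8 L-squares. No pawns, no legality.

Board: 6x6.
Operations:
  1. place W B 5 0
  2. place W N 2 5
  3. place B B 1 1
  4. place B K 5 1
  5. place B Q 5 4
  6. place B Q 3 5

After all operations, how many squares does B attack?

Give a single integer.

Answer: 27

Derivation:
Op 1: place WB@(5,0)
Op 2: place WN@(2,5)
Op 3: place BB@(1,1)
Op 4: place BK@(5,1)
Op 5: place BQ@(5,4)
Op 6: place BQ@(3,5)
Per-piece attacks for B:
  BB@(1,1): attacks (2,2) (3,3) (4,4) (5,5) (2,0) (0,2) (0,0)
  BQ@(3,5): attacks (3,4) (3,3) (3,2) (3,1) (3,0) (4,5) (5,5) (2,5) (4,4) (5,3) (2,4) (1,3) (0,2) [ray(-1,0) blocked at (2,5)]
  BK@(5,1): attacks (5,2) (5,0) (4,1) (4,2) (4,0)
  BQ@(5,4): attacks (5,5) (5,3) (5,2) (5,1) (4,4) (3,4) (2,4) (1,4) (0,4) (4,5) (4,3) (3,2) (2,1) (1,0) [ray(0,-1) blocked at (5,1)]
Union (27 distinct): (0,0) (0,2) (0,4) (1,0) (1,3) (1,4) (2,0) (2,1) (2,2) (2,4) (2,5) (3,0) (3,1) (3,2) (3,3) (3,4) (4,0) (4,1) (4,2) (4,3) (4,4) (4,5) (5,0) (5,1) (5,2) (5,3) (5,5)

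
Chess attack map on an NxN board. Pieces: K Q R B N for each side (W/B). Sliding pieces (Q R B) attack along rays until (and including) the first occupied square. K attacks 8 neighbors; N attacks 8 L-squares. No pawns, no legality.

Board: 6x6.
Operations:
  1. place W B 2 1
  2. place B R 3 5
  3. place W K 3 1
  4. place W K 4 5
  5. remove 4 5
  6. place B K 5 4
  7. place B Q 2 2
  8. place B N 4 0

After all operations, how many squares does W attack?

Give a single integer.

Answer: 13

Derivation:
Op 1: place WB@(2,1)
Op 2: place BR@(3,5)
Op 3: place WK@(3,1)
Op 4: place WK@(4,5)
Op 5: remove (4,5)
Op 6: place BK@(5,4)
Op 7: place BQ@(2,2)
Op 8: place BN@(4,0)
Per-piece attacks for W:
  WB@(2,1): attacks (3,2) (4,3) (5,4) (3,0) (1,2) (0,3) (1,0) [ray(1,1) blocked at (5,4)]
  WK@(3,1): attacks (3,2) (3,0) (4,1) (2,1) (4,2) (4,0) (2,2) (2,0)
Union (13 distinct): (0,3) (1,0) (1,2) (2,0) (2,1) (2,2) (3,0) (3,2) (4,0) (4,1) (4,2) (4,3) (5,4)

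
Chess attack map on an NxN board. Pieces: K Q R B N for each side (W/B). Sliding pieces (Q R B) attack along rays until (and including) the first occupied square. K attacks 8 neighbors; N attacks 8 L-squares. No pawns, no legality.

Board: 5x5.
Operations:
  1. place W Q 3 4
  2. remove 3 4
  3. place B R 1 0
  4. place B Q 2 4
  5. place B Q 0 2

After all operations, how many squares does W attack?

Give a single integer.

Answer: 0

Derivation:
Op 1: place WQ@(3,4)
Op 2: remove (3,4)
Op 3: place BR@(1,0)
Op 4: place BQ@(2,4)
Op 5: place BQ@(0,2)
Per-piece attacks for W:
Union (0 distinct): (none)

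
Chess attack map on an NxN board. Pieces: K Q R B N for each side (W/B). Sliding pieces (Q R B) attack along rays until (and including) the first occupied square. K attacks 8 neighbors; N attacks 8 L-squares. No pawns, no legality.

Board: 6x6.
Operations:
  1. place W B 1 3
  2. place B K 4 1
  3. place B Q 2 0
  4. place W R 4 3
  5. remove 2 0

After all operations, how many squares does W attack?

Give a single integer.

Op 1: place WB@(1,3)
Op 2: place BK@(4,1)
Op 3: place BQ@(2,0)
Op 4: place WR@(4,3)
Op 5: remove (2,0)
Per-piece attacks for W:
  WB@(1,3): attacks (2,4) (3,5) (2,2) (3,1) (4,0) (0,4) (0,2)
  WR@(4,3): attacks (4,4) (4,5) (4,2) (4,1) (5,3) (3,3) (2,3) (1,3) [ray(0,-1) blocked at (4,1); ray(-1,0) blocked at (1,3)]
Union (15 distinct): (0,2) (0,4) (1,3) (2,2) (2,3) (2,4) (3,1) (3,3) (3,5) (4,0) (4,1) (4,2) (4,4) (4,5) (5,3)

Answer: 15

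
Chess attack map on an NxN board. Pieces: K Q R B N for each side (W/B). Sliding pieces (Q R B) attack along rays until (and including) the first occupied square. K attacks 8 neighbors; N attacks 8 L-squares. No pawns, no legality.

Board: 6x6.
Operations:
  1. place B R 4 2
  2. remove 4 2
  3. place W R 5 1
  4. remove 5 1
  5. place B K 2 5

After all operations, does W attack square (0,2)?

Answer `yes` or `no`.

Answer: no

Derivation:
Op 1: place BR@(4,2)
Op 2: remove (4,2)
Op 3: place WR@(5,1)
Op 4: remove (5,1)
Op 5: place BK@(2,5)
Per-piece attacks for W:
W attacks (0,2): no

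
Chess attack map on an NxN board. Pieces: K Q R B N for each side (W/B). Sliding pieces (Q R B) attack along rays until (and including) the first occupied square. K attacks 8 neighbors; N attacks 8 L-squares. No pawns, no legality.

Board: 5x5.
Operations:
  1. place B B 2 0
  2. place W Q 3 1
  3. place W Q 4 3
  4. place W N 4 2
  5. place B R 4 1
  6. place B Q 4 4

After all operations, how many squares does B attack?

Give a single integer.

Op 1: place BB@(2,0)
Op 2: place WQ@(3,1)
Op 3: place WQ@(4,3)
Op 4: place WN@(4,2)
Op 5: place BR@(4,1)
Op 6: place BQ@(4,4)
Per-piece attacks for B:
  BB@(2,0): attacks (3,1) (1,1) (0,2) [ray(1,1) blocked at (3,1)]
  BR@(4,1): attacks (4,2) (4,0) (3,1) [ray(0,1) blocked at (4,2); ray(-1,0) blocked at (3,1)]
  BQ@(4,4): attacks (4,3) (3,4) (2,4) (1,4) (0,4) (3,3) (2,2) (1,1) (0,0) [ray(0,-1) blocked at (4,3)]
Union (13 distinct): (0,0) (0,2) (0,4) (1,1) (1,4) (2,2) (2,4) (3,1) (3,3) (3,4) (4,0) (4,2) (4,3)

Answer: 13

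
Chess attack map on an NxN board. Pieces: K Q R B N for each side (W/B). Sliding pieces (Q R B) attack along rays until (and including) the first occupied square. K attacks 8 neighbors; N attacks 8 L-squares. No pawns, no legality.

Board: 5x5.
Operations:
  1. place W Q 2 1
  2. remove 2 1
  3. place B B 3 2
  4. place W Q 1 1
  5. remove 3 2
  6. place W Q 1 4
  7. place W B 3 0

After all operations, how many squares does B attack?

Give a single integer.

Answer: 0

Derivation:
Op 1: place WQ@(2,1)
Op 2: remove (2,1)
Op 3: place BB@(3,2)
Op 4: place WQ@(1,1)
Op 5: remove (3,2)
Op 6: place WQ@(1,4)
Op 7: place WB@(3,0)
Per-piece attacks for B:
Union (0 distinct): (none)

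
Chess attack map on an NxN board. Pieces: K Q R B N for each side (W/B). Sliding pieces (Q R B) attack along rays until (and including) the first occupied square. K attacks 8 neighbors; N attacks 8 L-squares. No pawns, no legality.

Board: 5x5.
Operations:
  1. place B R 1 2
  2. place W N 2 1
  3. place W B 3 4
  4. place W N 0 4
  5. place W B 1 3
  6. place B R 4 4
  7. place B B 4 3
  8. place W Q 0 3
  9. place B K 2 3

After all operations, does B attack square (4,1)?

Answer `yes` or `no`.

Answer: no

Derivation:
Op 1: place BR@(1,2)
Op 2: place WN@(2,1)
Op 3: place WB@(3,4)
Op 4: place WN@(0,4)
Op 5: place WB@(1,3)
Op 6: place BR@(4,4)
Op 7: place BB@(4,3)
Op 8: place WQ@(0,3)
Op 9: place BK@(2,3)
Per-piece attacks for B:
  BR@(1,2): attacks (1,3) (1,1) (1,0) (2,2) (3,2) (4,2) (0,2) [ray(0,1) blocked at (1,3)]
  BK@(2,3): attacks (2,4) (2,2) (3,3) (1,3) (3,4) (3,2) (1,4) (1,2)
  BB@(4,3): attacks (3,4) (3,2) (2,1) [ray(-1,1) blocked at (3,4); ray(-1,-1) blocked at (2,1)]
  BR@(4,4): attacks (4,3) (3,4) [ray(0,-1) blocked at (4,3); ray(-1,0) blocked at (3,4)]
B attacks (4,1): no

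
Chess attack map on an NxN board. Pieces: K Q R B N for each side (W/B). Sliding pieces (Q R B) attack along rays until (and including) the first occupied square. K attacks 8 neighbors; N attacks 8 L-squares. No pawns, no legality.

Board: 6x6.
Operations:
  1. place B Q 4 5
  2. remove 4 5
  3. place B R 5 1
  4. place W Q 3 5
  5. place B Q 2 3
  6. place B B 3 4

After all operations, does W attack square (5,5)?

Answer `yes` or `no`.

Op 1: place BQ@(4,5)
Op 2: remove (4,5)
Op 3: place BR@(5,1)
Op 4: place WQ@(3,5)
Op 5: place BQ@(2,3)
Op 6: place BB@(3,4)
Per-piece attacks for W:
  WQ@(3,5): attacks (3,4) (4,5) (5,5) (2,5) (1,5) (0,5) (4,4) (5,3) (2,4) (1,3) (0,2) [ray(0,-1) blocked at (3,4)]
W attacks (5,5): yes

Answer: yes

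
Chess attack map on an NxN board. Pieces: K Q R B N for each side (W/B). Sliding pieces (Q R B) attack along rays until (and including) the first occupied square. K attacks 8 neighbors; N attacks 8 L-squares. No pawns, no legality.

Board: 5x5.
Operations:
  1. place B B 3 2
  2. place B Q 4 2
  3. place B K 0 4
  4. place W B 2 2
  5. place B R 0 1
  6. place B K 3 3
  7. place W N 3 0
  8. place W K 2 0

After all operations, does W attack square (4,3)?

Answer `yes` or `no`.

Answer: no

Derivation:
Op 1: place BB@(3,2)
Op 2: place BQ@(4,2)
Op 3: place BK@(0,4)
Op 4: place WB@(2,2)
Op 5: place BR@(0,1)
Op 6: place BK@(3,3)
Op 7: place WN@(3,0)
Op 8: place WK@(2,0)
Per-piece attacks for W:
  WK@(2,0): attacks (2,1) (3,0) (1,0) (3,1) (1,1)
  WB@(2,2): attacks (3,3) (3,1) (4,0) (1,3) (0,4) (1,1) (0,0) [ray(1,1) blocked at (3,3); ray(-1,1) blocked at (0,4)]
  WN@(3,0): attacks (4,2) (2,2) (1,1)
W attacks (4,3): no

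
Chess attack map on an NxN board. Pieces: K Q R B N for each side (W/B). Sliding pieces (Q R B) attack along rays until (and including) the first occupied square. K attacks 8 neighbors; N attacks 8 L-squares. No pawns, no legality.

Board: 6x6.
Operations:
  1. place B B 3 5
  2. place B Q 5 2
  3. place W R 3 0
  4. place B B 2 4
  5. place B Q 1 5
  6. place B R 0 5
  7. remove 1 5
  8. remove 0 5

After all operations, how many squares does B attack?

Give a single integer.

Answer: 21

Derivation:
Op 1: place BB@(3,5)
Op 2: place BQ@(5,2)
Op 3: place WR@(3,0)
Op 4: place BB@(2,4)
Op 5: place BQ@(1,5)
Op 6: place BR@(0,5)
Op 7: remove (1,5)
Op 8: remove (0,5)
Per-piece attacks for B:
  BB@(2,4): attacks (3,5) (3,3) (4,2) (5,1) (1,5) (1,3) (0,2) [ray(1,1) blocked at (3,5)]
  BB@(3,5): attacks (4,4) (5,3) (2,4) [ray(-1,-1) blocked at (2,4)]
  BQ@(5,2): attacks (5,3) (5,4) (5,5) (5,1) (5,0) (4,2) (3,2) (2,2) (1,2) (0,2) (4,3) (3,4) (2,5) (4,1) (3,0) [ray(-1,-1) blocked at (3,0)]
Union (21 distinct): (0,2) (1,2) (1,3) (1,5) (2,2) (2,4) (2,5) (3,0) (3,2) (3,3) (3,4) (3,5) (4,1) (4,2) (4,3) (4,4) (5,0) (5,1) (5,3) (5,4) (5,5)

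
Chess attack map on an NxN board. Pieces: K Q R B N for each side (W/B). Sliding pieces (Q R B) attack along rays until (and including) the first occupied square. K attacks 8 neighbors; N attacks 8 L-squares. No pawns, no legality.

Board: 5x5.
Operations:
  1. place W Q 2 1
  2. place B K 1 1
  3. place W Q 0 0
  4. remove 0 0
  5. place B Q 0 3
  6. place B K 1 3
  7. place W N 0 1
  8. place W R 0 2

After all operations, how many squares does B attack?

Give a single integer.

Op 1: place WQ@(2,1)
Op 2: place BK@(1,1)
Op 3: place WQ@(0,0)
Op 4: remove (0,0)
Op 5: place BQ@(0,3)
Op 6: place BK@(1,3)
Op 7: place WN@(0,1)
Op 8: place WR@(0,2)
Per-piece attacks for B:
  BQ@(0,3): attacks (0,4) (0,2) (1,3) (1,4) (1,2) (2,1) [ray(0,-1) blocked at (0,2); ray(1,0) blocked at (1,3); ray(1,-1) blocked at (2,1)]
  BK@(1,1): attacks (1,2) (1,0) (2,1) (0,1) (2,2) (2,0) (0,2) (0,0)
  BK@(1,3): attacks (1,4) (1,2) (2,3) (0,3) (2,4) (2,2) (0,4) (0,2)
Union (14 distinct): (0,0) (0,1) (0,2) (0,3) (0,4) (1,0) (1,2) (1,3) (1,4) (2,0) (2,1) (2,2) (2,3) (2,4)

Answer: 14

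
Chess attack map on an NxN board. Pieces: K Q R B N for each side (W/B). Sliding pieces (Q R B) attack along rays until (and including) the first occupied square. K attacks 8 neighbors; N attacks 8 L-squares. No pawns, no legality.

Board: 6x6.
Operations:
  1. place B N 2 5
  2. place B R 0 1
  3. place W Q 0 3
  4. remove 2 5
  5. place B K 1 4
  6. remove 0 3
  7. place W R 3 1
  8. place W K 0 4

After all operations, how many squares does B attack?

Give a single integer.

Answer: 13

Derivation:
Op 1: place BN@(2,5)
Op 2: place BR@(0,1)
Op 3: place WQ@(0,3)
Op 4: remove (2,5)
Op 5: place BK@(1,4)
Op 6: remove (0,3)
Op 7: place WR@(3,1)
Op 8: place WK@(0,4)
Per-piece attacks for B:
  BR@(0,1): attacks (0,2) (0,3) (0,4) (0,0) (1,1) (2,1) (3,1) [ray(0,1) blocked at (0,4); ray(1,0) blocked at (3,1)]
  BK@(1,4): attacks (1,5) (1,3) (2,4) (0,4) (2,5) (2,3) (0,5) (0,3)
Union (13 distinct): (0,0) (0,2) (0,3) (0,4) (0,5) (1,1) (1,3) (1,5) (2,1) (2,3) (2,4) (2,5) (3,1)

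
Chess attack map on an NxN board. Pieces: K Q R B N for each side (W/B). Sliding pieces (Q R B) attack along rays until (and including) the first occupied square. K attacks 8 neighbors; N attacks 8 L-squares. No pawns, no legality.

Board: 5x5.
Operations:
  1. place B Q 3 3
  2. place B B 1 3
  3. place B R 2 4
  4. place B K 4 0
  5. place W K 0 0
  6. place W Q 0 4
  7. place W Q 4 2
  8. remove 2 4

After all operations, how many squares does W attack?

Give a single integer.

Op 1: place BQ@(3,3)
Op 2: place BB@(1,3)
Op 3: place BR@(2,4)
Op 4: place BK@(4,0)
Op 5: place WK@(0,0)
Op 6: place WQ@(0,4)
Op 7: place WQ@(4,2)
Op 8: remove (2,4)
Per-piece attacks for W:
  WK@(0,0): attacks (0,1) (1,0) (1,1)
  WQ@(0,4): attacks (0,3) (0,2) (0,1) (0,0) (1,4) (2,4) (3,4) (4,4) (1,3) [ray(0,-1) blocked at (0,0); ray(1,-1) blocked at (1,3)]
  WQ@(4,2): attacks (4,3) (4,4) (4,1) (4,0) (3,2) (2,2) (1,2) (0,2) (3,3) (3,1) (2,0) [ray(0,-1) blocked at (4,0); ray(-1,1) blocked at (3,3)]
Union (20 distinct): (0,0) (0,1) (0,2) (0,3) (1,0) (1,1) (1,2) (1,3) (1,4) (2,0) (2,2) (2,4) (3,1) (3,2) (3,3) (3,4) (4,0) (4,1) (4,3) (4,4)

Answer: 20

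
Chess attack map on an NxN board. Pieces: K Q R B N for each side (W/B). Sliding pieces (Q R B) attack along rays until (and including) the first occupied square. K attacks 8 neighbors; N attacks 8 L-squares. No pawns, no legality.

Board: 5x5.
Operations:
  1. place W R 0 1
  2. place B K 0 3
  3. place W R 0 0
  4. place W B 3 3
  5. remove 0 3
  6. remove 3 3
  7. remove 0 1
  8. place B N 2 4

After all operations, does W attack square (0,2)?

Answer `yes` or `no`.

Op 1: place WR@(0,1)
Op 2: place BK@(0,3)
Op 3: place WR@(0,0)
Op 4: place WB@(3,3)
Op 5: remove (0,3)
Op 6: remove (3,3)
Op 7: remove (0,1)
Op 8: place BN@(2,4)
Per-piece attacks for W:
  WR@(0,0): attacks (0,1) (0,2) (0,3) (0,4) (1,0) (2,0) (3,0) (4,0)
W attacks (0,2): yes

Answer: yes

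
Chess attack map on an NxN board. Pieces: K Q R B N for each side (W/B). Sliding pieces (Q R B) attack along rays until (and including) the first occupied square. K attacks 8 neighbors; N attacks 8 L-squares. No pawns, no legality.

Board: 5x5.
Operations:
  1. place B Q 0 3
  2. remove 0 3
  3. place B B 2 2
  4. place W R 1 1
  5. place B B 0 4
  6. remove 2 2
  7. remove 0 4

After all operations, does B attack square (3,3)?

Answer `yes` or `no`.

Op 1: place BQ@(0,3)
Op 2: remove (0,3)
Op 3: place BB@(2,2)
Op 4: place WR@(1,1)
Op 5: place BB@(0,4)
Op 6: remove (2,2)
Op 7: remove (0,4)
Per-piece attacks for B:
B attacks (3,3): no

Answer: no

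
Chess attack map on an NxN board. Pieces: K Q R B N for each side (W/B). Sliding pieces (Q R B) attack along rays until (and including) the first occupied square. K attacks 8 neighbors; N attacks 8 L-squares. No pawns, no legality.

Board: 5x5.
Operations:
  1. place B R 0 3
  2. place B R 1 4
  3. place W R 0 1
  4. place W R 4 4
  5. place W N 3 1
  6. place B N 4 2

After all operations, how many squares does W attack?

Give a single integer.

Answer: 14

Derivation:
Op 1: place BR@(0,3)
Op 2: place BR@(1,4)
Op 3: place WR@(0,1)
Op 4: place WR@(4,4)
Op 5: place WN@(3,1)
Op 6: place BN@(4,2)
Per-piece attacks for W:
  WR@(0,1): attacks (0,2) (0,3) (0,0) (1,1) (2,1) (3,1) [ray(0,1) blocked at (0,3); ray(1,0) blocked at (3,1)]
  WN@(3,1): attacks (4,3) (2,3) (1,2) (1,0)
  WR@(4,4): attacks (4,3) (4,2) (3,4) (2,4) (1,4) [ray(0,-1) blocked at (4,2); ray(-1,0) blocked at (1,4)]
Union (14 distinct): (0,0) (0,2) (0,3) (1,0) (1,1) (1,2) (1,4) (2,1) (2,3) (2,4) (3,1) (3,4) (4,2) (4,3)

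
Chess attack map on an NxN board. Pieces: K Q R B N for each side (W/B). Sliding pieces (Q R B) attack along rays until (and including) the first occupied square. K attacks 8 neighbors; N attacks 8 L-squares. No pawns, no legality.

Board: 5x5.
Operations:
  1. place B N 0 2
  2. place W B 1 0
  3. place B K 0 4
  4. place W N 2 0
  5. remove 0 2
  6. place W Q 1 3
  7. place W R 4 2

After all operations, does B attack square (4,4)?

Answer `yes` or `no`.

Answer: no

Derivation:
Op 1: place BN@(0,2)
Op 2: place WB@(1,0)
Op 3: place BK@(0,4)
Op 4: place WN@(2,0)
Op 5: remove (0,2)
Op 6: place WQ@(1,3)
Op 7: place WR@(4,2)
Per-piece attacks for B:
  BK@(0,4): attacks (0,3) (1,4) (1,3)
B attacks (4,4): no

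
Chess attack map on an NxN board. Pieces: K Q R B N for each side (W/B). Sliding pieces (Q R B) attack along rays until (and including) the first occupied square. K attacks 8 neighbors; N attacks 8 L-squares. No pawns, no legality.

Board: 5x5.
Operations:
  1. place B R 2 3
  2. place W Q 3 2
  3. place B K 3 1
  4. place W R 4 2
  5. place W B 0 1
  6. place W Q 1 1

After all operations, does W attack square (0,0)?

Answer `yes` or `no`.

Answer: yes

Derivation:
Op 1: place BR@(2,3)
Op 2: place WQ@(3,2)
Op 3: place BK@(3,1)
Op 4: place WR@(4,2)
Op 5: place WB@(0,1)
Op 6: place WQ@(1,1)
Per-piece attacks for W:
  WB@(0,1): attacks (1,2) (2,3) (1,0) [ray(1,1) blocked at (2,3)]
  WQ@(1,1): attacks (1,2) (1,3) (1,4) (1,0) (2,1) (3,1) (0,1) (2,2) (3,3) (4,4) (2,0) (0,2) (0,0) [ray(1,0) blocked at (3,1); ray(-1,0) blocked at (0,1)]
  WQ@(3,2): attacks (3,3) (3,4) (3,1) (4,2) (2,2) (1,2) (0,2) (4,3) (4,1) (2,3) (2,1) (1,0) [ray(0,-1) blocked at (3,1); ray(1,0) blocked at (4,2); ray(-1,1) blocked at (2,3)]
  WR@(4,2): attacks (4,3) (4,4) (4,1) (4,0) (3,2) [ray(-1,0) blocked at (3,2)]
W attacks (0,0): yes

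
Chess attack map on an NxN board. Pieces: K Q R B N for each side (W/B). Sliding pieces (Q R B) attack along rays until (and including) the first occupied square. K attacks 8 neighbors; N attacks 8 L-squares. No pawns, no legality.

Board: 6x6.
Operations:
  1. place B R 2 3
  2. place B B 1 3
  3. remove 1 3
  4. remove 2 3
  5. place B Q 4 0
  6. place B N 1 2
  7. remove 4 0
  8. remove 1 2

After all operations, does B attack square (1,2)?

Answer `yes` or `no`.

Op 1: place BR@(2,3)
Op 2: place BB@(1,3)
Op 3: remove (1,3)
Op 4: remove (2,3)
Op 5: place BQ@(4,0)
Op 6: place BN@(1,2)
Op 7: remove (4,0)
Op 8: remove (1,2)
Per-piece attacks for B:
B attacks (1,2): no

Answer: no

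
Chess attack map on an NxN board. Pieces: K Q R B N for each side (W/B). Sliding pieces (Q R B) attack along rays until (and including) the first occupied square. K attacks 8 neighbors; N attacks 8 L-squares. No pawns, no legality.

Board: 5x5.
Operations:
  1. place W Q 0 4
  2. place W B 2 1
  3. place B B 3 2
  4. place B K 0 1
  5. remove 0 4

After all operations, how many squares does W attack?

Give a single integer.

Op 1: place WQ@(0,4)
Op 2: place WB@(2,1)
Op 3: place BB@(3,2)
Op 4: place BK@(0,1)
Op 5: remove (0,4)
Per-piece attacks for W:
  WB@(2,1): attacks (3,2) (3,0) (1,2) (0,3) (1,0) [ray(1,1) blocked at (3,2)]
Union (5 distinct): (0,3) (1,0) (1,2) (3,0) (3,2)

Answer: 5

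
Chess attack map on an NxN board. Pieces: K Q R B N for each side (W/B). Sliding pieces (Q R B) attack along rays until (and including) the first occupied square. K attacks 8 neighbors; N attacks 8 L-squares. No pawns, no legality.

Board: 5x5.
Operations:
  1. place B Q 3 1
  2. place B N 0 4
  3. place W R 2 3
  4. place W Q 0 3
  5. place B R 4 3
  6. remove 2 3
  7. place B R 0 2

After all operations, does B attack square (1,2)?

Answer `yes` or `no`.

Answer: yes

Derivation:
Op 1: place BQ@(3,1)
Op 2: place BN@(0,4)
Op 3: place WR@(2,3)
Op 4: place WQ@(0,3)
Op 5: place BR@(4,3)
Op 6: remove (2,3)
Op 7: place BR@(0,2)
Per-piece attacks for B:
  BR@(0,2): attacks (0,3) (0,1) (0,0) (1,2) (2,2) (3,2) (4,2) [ray(0,1) blocked at (0,3)]
  BN@(0,4): attacks (1,2) (2,3)
  BQ@(3,1): attacks (3,2) (3,3) (3,4) (3,0) (4,1) (2,1) (1,1) (0,1) (4,2) (4,0) (2,2) (1,3) (0,4) (2,0) [ray(-1,1) blocked at (0,4)]
  BR@(4,3): attacks (4,4) (4,2) (4,1) (4,0) (3,3) (2,3) (1,3) (0,3) [ray(-1,0) blocked at (0,3)]
B attacks (1,2): yes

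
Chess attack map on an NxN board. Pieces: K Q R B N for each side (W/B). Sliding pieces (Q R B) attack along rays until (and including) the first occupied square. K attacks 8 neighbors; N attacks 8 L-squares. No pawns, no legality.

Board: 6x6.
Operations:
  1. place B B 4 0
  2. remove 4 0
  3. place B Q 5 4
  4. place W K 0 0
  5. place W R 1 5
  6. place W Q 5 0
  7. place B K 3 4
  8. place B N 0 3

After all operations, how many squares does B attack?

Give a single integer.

Op 1: place BB@(4,0)
Op 2: remove (4,0)
Op 3: place BQ@(5,4)
Op 4: place WK@(0,0)
Op 5: place WR@(1,5)
Op 6: place WQ@(5,0)
Op 7: place BK@(3,4)
Op 8: place BN@(0,3)
Per-piece attacks for B:
  BN@(0,3): attacks (1,5) (2,4) (1,1) (2,2)
  BK@(3,4): attacks (3,5) (3,3) (4,4) (2,4) (4,5) (4,3) (2,5) (2,3)
  BQ@(5,4): attacks (5,5) (5,3) (5,2) (5,1) (5,0) (4,4) (3,4) (4,5) (4,3) (3,2) (2,1) (1,0) [ray(0,-1) blocked at (5,0); ray(-1,0) blocked at (3,4)]
Union (20 distinct): (1,0) (1,1) (1,5) (2,1) (2,2) (2,3) (2,4) (2,5) (3,2) (3,3) (3,4) (3,5) (4,3) (4,4) (4,5) (5,0) (5,1) (5,2) (5,3) (5,5)

Answer: 20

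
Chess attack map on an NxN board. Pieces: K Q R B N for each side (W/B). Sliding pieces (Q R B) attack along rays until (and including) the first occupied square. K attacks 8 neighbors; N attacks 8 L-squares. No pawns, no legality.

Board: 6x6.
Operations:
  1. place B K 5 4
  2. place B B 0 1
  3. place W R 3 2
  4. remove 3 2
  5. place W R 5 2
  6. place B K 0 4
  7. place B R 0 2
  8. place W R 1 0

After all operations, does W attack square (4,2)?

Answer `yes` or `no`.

Op 1: place BK@(5,4)
Op 2: place BB@(0,1)
Op 3: place WR@(3,2)
Op 4: remove (3,2)
Op 5: place WR@(5,2)
Op 6: place BK@(0,4)
Op 7: place BR@(0,2)
Op 8: place WR@(1,0)
Per-piece attacks for W:
  WR@(1,0): attacks (1,1) (1,2) (1,3) (1,4) (1,5) (2,0) (3,0) (4,0) (5,0) (0,0)
  WR@(5,2): attacks (5,3) (5,4) (5,1) (5,0) (4,2) (3,2) (2,2) (1,2) (0,2) [ray(0,1) blocked at (5,4); ray(-1,0) blocked at (0,2)]
W attacks (4,2): yes

Answer: yes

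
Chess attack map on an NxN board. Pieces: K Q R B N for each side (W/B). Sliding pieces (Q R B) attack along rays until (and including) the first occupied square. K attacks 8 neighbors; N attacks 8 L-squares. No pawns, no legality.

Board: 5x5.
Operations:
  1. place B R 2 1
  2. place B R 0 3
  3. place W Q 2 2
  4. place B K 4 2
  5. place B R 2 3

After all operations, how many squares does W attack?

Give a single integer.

Answer: 14

Derivation:
Op 1: place BR@(2,1)
Op 2: place BR@(0,3)
Op 3: place WQ@(2,2)
Op 4: place BK@(4,2)
Op 5: place BR@(2,3)
Per-piece attacks for W:
  WQ@(2,2): attacks (2,3) (2,1) (3,2) (4,2) (1,2) (0,2) (3,3) (4,4) (3,1) (4,0) (1,3) (0,4) (1,1) (0,0) [ray(0,1) blocked at (2,3); ray(0,-1) blocked at (2,1); ray(1,0) blocked at (4,2)]
Union (14 distinct): (0,0) (0,2) (0,4) (1,1) (1,2) (1,3) (2,1) (2,3) (3,1) (3,2) (3,3) (4,0) (4,2) (4,4)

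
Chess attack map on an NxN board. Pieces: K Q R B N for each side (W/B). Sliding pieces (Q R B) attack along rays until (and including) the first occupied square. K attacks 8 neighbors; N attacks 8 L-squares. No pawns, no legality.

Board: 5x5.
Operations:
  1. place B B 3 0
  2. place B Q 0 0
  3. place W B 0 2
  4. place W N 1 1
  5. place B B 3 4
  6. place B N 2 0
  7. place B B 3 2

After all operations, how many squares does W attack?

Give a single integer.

Op 1: place BB@(3,0)
Op 2: place BQ@(0,0)
Op 3: place WB@(0,2)
Op 4: place WN@(1,1)
Op 5: place BB@(3,4)
Op 6: place BN@(2,0)
Op 7: place BB@(3,2)
Per-piece attacks for W:
  WB@(0,2): attacks (1,3) (2,4) (1,1) [ray(1,-1) blocked at (1,1)]
  WN@(1,1): attacks (2,3) (3,2) (0,3) (3,0)
Union (7 distinct): (0,3) (1,1) (1,3) (2,3) (2,4) (3,0) (3,2)

Answer: 7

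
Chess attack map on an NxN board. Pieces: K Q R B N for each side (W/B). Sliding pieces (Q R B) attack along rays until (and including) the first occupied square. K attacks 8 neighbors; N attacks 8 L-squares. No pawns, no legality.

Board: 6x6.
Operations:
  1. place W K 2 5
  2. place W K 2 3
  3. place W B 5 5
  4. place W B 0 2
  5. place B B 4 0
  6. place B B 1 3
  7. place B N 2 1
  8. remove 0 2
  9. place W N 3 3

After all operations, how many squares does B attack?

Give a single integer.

Op 1: place WK@(2,5)
Op 2: place WK@(2,3)
Op 3: place WB@(5,5)
Op 4: place WB@(0,2)
Op 5: place BB@(4,0)
Op 6: place BB@(1,3)
Op 7: place BN@(2,1)
Op 8: remove (0,2)
Op 9: place WN@(3,3)
Per-piece attacks for B:
  BB@(1,3): attacks (2,4) (3,5) (2,2) (3,1) (4,0) (0,4) (0,2) [ray(1,-1) blocked at (4,0)]
  BN@(2,1): attacks (3,3) (4,2) (1,3) (0,2) (4,0) (0,0)
  BB@(4,0): attacks (5,1) (3,1) (2,2) (1,3) [ray(-1,1) blocked at (1,3)]
Union (12 distinct): (0,0) (0,2) (0,4) (1,3) (2,2) (2,4) (3,1) (3,3) (3,5) (4,0) (4,2) (5,1)

Answer: 12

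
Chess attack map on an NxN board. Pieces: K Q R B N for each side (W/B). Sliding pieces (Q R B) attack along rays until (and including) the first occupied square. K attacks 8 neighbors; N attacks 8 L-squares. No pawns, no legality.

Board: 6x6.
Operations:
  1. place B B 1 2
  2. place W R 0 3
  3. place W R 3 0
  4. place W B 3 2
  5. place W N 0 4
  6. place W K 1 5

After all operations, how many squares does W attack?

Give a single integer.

Op 1: place BB@(1,2)
Op 2: place WR@(0,3)
Op 3: place WR@(3,0)
Op 4: place WB@(3,2)
Op 5: place WN@(0,4)
Op 6: place WK@(1,5)
Per-piece attacks for W:
  WR@(0,3): attacks (0,4) (0,2) (0,1) (0,0) (1,3) (2,3) (3,3) (4,3) (5,3) [ray(0,1) blocked at (0,4)]
  WN@(0,4): attacks (2,5) (1,2) (2,3)
  WK@(1,5): attacks (1,4) (2,5) (0,5) (2,4) (0,4)
  WR@(3,0): attacks (3,1) (3,2) (4,0) (5,0) (2,0) (1,0) (0,0) [ray(0,1) blocked at (3,2)]
  WB@(3,2): attacks (4,3) (5,4) (4,1) (5,0) (2,3) (1,4) (0,5) (2,1) (1,0)
Union (23 distinct): (0,0) (0,1) (0,2) (0,4) (0,5) (1,0) (1,2) (1,3) (1,4) (2,0) (2,1) (2,3) (2,4) (2,5) (3,1) (3,2) (3,3) (4,0) (4,1) (4,3) (5,0) (5,3) (5,4)

Answer: 23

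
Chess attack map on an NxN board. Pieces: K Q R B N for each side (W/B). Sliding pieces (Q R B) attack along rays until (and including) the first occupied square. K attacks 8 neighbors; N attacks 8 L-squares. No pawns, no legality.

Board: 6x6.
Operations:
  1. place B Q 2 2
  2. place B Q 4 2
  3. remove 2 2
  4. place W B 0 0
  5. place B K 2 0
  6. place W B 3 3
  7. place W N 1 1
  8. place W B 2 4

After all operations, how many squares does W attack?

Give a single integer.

Answer: 15

Derivation:
Op 1: place BQ@(2,2)
Op 2: place BQ@(4,2)
Op 3: remove (2,2)
Op 4: place WB@(0,0)
Op 5: place BK@(2,0)
Op 6: place WB@(3,3)
Op 7: place WN@(1,1)
Op 8: place WB@(2,4)
Per-piece attacks for W:
  WB@(0,0): attacks (1,1) [ray(1,1) blocked at (1,1)]
  WN@(1,1): attacks (2,3) (3,2) (0,3) (3,0)
  WB@(2,4): attacks (3,5) (3,3) (1,5) (1,3) (0,2) [ray(1,-1) blocked at (3,3)]
  WB@(3,3): attacks (4,4) (5,5) (4,2) (2,4) (2,2) (1,1) [ray(1,-1) blocked at (4,2); ray(-1,1) blocked at (2,4); ray(-1,-1) blocked at (1,1)]
Union (15 distinct): (0,2) (0,3) (1,1) (1,3) (1,5) (2,2) (2,3) (2,4) (3,0) (3,2) (3,3) (3,5) (4,2) (4,4) (5,5)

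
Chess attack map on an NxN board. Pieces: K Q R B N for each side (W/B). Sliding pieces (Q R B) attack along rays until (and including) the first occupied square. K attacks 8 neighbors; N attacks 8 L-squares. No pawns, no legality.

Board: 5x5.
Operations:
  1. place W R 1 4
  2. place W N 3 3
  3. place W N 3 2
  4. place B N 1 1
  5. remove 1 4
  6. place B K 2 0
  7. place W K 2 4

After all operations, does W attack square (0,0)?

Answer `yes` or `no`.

Op 1: place WR@(1,4)
Op 2: place WN@(3,3)
Op 3: place WN@(3,2)
Op 4: place BN@(1,1)
Op 5: remove (1,4)
Op 6: place BK@(2,0)
Op 7: place WK@(2,4)
Per-piece attacks for W:
  WK@(2,4): attacks (2,3) (3,4) (1,4) (3,3) (1,3)
  WN@(3,2): attacks (4,4) (2,4) (1,3) (4,0) (2,0) (1,1)
  WN@(3,3): attacks (1,4) (4,1) (2,1) (1,2)
W attacks (0,0): no

Answer: no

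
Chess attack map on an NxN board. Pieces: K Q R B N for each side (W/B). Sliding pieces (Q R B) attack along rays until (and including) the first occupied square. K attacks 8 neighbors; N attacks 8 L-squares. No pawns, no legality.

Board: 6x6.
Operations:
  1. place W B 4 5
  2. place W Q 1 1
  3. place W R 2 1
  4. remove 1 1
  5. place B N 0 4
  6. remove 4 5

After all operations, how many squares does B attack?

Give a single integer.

Answer: 3

Derivation:
Op 1: place WB@(4,5)
Op 2: place WQ@(1,1)
Op 3: place WR@(2,1)
Op 4: remove (1,1)
Op 5: place BN@(0,4)
Op 6: remove (4,5)
Per-piece attacks for B:
  BN@(0,4): attacks (2,5) (1,2) (2,3)
Union (3 distinct): (1,2) (2,3) (2,5)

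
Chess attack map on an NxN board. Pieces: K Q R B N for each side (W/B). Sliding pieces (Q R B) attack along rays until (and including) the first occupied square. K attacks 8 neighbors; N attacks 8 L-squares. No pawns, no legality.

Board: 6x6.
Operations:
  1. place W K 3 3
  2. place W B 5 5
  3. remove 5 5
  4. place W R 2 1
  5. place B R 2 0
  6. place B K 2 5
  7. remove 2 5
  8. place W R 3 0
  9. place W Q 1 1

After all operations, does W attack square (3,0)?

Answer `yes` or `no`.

Op 1: place WK@(3,3)
Op 2: place WB@(5,5)
Op 3: remove (5,5)
Op 4: place WR@(2,1)
Op 5: place BR@(2,0)
Op 6: place BK@(2,5)
Op 7: remove (2,5)
Op 8: place WR@(3,0)
Op 9: place WQ@(1,1)
Per-piece attacks for W:
  WQ@(1,1): attacks (1,2) (1,3) (1,4) (1,5) (1,0) (2,1) (0,1) (2,2) (3,3) (2,0) (0,2) (0,0) [ray(1,0) blocked at (2,1); ray(1,1) blocked at (3,3); ray(1,-1) blocked at (2,0)]
  WR@(2,1): attacks (2,2) (2,3) (2,4) (2,5) (2,0) (3,1) (4,1) (5,1) (1,1) [ray(0,-1) blocked at (2,0); ray(-1,0) blocked at (1,1)]
  WR@(3,0): attacks (3,1) (3,2) (3,3) (4,0) (5,0) (2,0) [ray(0,1) blocked at (3,3); ray(-1,0) blocked at (2,0)]
  WK@(3,3): attacks (3,4) (3,2) (4,3) (2,3) (4,4) (4,2) (2,4) (2,2)
W attacks (3,0): no

Answer: no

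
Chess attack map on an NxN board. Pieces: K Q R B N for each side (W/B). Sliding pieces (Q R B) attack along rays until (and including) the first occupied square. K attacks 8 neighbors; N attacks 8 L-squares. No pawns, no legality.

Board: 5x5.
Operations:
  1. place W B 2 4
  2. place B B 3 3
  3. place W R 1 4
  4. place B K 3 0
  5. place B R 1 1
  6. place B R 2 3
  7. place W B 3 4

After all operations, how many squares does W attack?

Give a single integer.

Answer: 9

Derivation:
Op 1: place WB@(2,4)
Op 2: place BB@(3,3)
Op 3: place WR@(1,4)
Op 4: place BK@(3,0)
Op 5: place BR@(1,1)
Op 6: place BR@(2,3)
Op 7: place WB@(3,4)
Per-piece attacks for W:
  WR@(1,4): attacks (1,3) (1,2) (1,1) (2,4) (0,4) [ray(0,-1) blocked at (1,1); ray(1,0) blocked at (2,4)]
  WB@(2,4): attacks (3,3) (1,3) (0,2) [ray(1,-1) blocked at (3,3)]
  WB@(3,4): attacks (4,3) (2,3) [ray(-1,-1) blocked at (2,3)]
Union (9 distinct): (0,2) (0,4) (1,1) (1,2) (1,3) (2,3) (2,4) (3,3) (4,3)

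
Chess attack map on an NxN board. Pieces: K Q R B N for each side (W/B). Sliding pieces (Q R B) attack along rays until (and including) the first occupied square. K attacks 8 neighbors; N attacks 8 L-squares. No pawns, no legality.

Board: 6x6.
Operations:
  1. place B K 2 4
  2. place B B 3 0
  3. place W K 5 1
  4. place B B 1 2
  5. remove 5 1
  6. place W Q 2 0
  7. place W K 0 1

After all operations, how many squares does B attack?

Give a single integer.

Answer: 16

Derivation:
Op 1: place BK@(2,4)
Op 2: place BB@(3,0)
Op 3: place WK@(5,1)
Op 4: place BB@(1,2)
Op 5: remove (5,1)
Op 6: place WQ@(2,0)
Op 7: place WK@(0,1)
Per-piece attacks for B:
  BB@(1,2): attacks (2,3) (3,4) (4,5) (2,1) (3,0) (0,3) (0,1) [ray(1,-1) blocked at (3,0); ray(-1,-1) blocked at (0,1)]
  BK@(2,4): attacks (2,5) (2,3) (3,4) (1,4) (3,5) (3,3) (1,5) (1,3)
  BB@(3,0): attacks (4,1) (5,2) (2,1) (1,2) [ray(-1,1) blocked at (1,2)]
Union (16 distinct): (0,1) (0,3) (1,2) (1,3) (1,4) (1,5) (2,1) (2,3) (2,5) (3,0) (3,3) (3,4) (3,5) (4,1) (4,5) (5,2)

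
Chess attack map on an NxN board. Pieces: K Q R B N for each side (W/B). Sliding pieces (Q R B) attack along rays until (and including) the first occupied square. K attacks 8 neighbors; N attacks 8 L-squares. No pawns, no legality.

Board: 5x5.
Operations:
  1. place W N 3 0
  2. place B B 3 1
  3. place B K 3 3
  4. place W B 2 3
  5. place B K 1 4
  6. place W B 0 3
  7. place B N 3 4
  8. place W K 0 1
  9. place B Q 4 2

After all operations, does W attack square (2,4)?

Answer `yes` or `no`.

Answer: no

Derivation:
Op 1: place WN@(3,0)
Op 2: place BB@(3,1)
Op 3: place BK@(3,3)
Op 4: place WB@(2,3)
Op 5: place BK@(1,4)
Op 6: place WB@(0,3)
Op 7: place BN@(3,4)
Op 8: place WK@(0,1)
Op 9: place BQ@(4,2)
Per-piece attacks for W:
  WK@(0,1): attacks (0,2) (0,0) (1,1) (1,2) (1,0)
  WB@(0,3): attacks (1,4) (1,2) (2,1) (3,0) [ray(1,1) blocked at (1,4); ray(1,-1) blocked at (3,0)]
  WB@(2,3): attacks (3,4) (3,2) (4,1) (1,4) (1,2) (0,1) [ray(1,1) blocked at (3,4); ray(-1,1) blocked at (1,4); ray(-1,-1) blocked at (0,1)]
  WN@(3,0): attacks (4,2) (2,2) (1,1)
W attacks (2,4): no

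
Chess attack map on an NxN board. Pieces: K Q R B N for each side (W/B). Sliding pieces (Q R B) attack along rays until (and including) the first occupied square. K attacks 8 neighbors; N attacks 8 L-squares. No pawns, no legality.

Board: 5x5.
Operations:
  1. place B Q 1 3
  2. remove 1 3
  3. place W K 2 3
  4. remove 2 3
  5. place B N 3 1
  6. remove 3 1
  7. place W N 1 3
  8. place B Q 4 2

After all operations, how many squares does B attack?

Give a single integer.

Op 1: place BQ@(1,3)
Op 2: remove (1,3)
Op 3: place WK@(2,3)
Op 4: remove (2,3)
Op 5: place BN@(3,1)
Op 6: remove (3,1)
Op 7: place WN@(1,3)
Op 8: place BQ@(4,2)
Per-piece attacks for B:
  BQ@(4,2): attacks (4,3) (4,4) (4,1) (4,0) (3,2) (2,2) (1,2) (0,2) (3,3) (2,4) (3,1) (2,0)
Union (12 distinct): (0,2) (1,2) (2,0) (2,2) (2,4) (3,1) (3,2) (3,3) (4,0) (4,1) (4,3) (4,4)

Answer: 12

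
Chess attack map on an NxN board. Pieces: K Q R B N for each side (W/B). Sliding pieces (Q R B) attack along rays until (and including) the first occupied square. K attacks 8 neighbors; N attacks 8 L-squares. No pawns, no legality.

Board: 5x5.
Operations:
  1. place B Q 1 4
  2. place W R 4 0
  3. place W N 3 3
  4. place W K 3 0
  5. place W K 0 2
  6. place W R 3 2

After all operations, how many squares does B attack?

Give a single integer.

Op 1: place BQ@(1,4)
Op 2: place WR@(4,0)
Op 3: place WN@(3,3)
Op 4: place WK@(3,0)
Op 5: place WK@(0,2)
Op 6: place WR@(3,2)
Per-piece attacks for B:
  BQ@(1,4): attacks (1,3) (1,2) (1,1) (1,0) (2,4) (3,4) (4,4) (0,4) (2,3) (3,2) (0,3) [ray(1,-1) blocked at (3,2)]
Union (11 distinct): (0,3) (0,4) (1,0) (1,1) (1,2) (1,3) (2,3) (2,4) (3,2) (3,4) (4,4)

Answer: 11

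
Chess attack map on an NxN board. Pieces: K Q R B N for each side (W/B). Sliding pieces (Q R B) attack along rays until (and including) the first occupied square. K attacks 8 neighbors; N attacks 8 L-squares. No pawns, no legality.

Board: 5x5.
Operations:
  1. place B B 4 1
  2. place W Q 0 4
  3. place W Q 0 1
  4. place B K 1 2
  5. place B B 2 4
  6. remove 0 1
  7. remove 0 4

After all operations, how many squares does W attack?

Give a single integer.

Op 1: place BB@(4,1)
Op 2: place WQ@(0,4)
Op 3: place WQ@(0,1)
Op 4: place BK@(1,2)
Op 5: place BB@(2,4)
Op 6: remove (0,1)
Op 7: remove (0,4)
Per-piece attacks for W:
Union (0 distinct): (none)

Answer: 0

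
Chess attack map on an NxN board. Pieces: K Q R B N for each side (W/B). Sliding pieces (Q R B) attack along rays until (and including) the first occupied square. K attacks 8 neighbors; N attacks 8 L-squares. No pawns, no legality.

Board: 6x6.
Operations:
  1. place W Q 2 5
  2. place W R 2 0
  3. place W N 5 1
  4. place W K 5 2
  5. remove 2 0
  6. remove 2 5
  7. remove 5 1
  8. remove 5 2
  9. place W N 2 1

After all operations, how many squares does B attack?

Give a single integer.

Op 1: place WQ@(2,5)
Op 2: place WR@(2,0)
Op 3: place WN@(5,1)
Op 4: place WK@(5,2)
Op 5: remove (2,0)
Op 6: remove (2,5)
Op 7: remove (5,1)
Op 8: remove (5,2)
Op 9: place WN@(2,1)
Per-piece attacks for B:
Union (0 distinct): (none)

Answer: 0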